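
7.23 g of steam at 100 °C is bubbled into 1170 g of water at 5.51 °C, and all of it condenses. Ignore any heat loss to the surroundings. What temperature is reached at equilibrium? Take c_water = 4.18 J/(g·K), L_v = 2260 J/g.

T_f ≈ 9.4 °C

Setting the total heat transfer to zero:
latent heat released on condensation: 7.23·2260 = 16340
  condensed water 100 °C→T: 30.22(T − 100)
  original water: 4890.6(T − 5.51)
4920.8 T = 16340 + 3022.1 + 26947 = 46309
T ≈ 9.41 °C (< 100 °C, so full condensation is consistent).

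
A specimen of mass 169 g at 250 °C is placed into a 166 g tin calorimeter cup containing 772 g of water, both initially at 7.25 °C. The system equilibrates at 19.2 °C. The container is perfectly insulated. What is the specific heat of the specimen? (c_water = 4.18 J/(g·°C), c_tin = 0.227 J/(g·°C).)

Energy conservation, ΣQ = 0:
169×c×(19.2 − 250) + 772×4.18×(19.2 − 7.25) + 166×0.227×(19.2 − 7.25) = 0
-39005 c = -39012
c = -39012/-39005 ≈ 1 J/(g·°C)

c ≈ 1 J/(g·°C)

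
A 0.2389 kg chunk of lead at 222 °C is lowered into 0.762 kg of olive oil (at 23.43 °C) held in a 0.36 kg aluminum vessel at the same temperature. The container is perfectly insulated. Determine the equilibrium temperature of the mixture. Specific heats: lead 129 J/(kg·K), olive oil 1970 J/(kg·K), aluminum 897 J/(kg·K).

Setting the total heat transfer to zero:
0.2389·129·(T − 222) + 0.762·1970·(T − 23.43) + 0.36·897·(T − 23.43) = 0
30.82(T − 222) + 1501.1(T − 23.43) + 322.92(T − 23.43) = 0
(30.82 + 1501.1 + 322.92) T = 30.82·222 + 1501.1·23.43 + 322.92·23.43
T = 49579/1854.9 ≈ 26.73 °C

T_f ≈ 26.7 °C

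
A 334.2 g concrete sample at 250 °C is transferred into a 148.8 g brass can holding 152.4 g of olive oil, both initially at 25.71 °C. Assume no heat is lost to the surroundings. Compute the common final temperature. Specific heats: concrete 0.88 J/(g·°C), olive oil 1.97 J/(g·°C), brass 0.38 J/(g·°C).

T_f ≈ 127.1 °C

T_f = Σ m_i c_i T_i / Σ m_i c_i:
T_f = (294.1·250 + 300.23·25.71 + 56.54·25.71) / (294.1 + 300.23 + 56.54)
    = 82697 / 650.87 ≈ 127.06 °C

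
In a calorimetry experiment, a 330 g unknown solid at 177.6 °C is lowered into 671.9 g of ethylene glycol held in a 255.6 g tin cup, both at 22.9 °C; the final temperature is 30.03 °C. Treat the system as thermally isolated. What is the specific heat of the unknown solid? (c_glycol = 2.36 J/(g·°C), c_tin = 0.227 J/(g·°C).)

Heat gained plus heat lost sum to zero:
330·c·(30.03 − 177.6) + 671.9·2.36·(30.03 − 22.9) + 255.6·0.227·(30.03 − 22.9) = 0
-48698 c = -11720
c = -11720/-48698 ≈ 0.2407 J/(g·°C)

c ≈ 0.241 J/(g·°C)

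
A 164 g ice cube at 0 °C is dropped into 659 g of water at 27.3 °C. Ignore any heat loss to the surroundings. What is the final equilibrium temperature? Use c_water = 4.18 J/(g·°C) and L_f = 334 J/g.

T_f ≈ 5.9 °C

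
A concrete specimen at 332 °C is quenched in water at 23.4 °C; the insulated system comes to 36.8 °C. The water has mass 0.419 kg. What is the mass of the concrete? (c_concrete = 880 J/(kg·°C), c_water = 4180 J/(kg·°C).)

m ≈ 0.0903 kg

|Q_concrete| = |Q_water|:
m×880×(332 − 36.8) = 0.419×4180×(36.8 − 23.4)
259776 m = 23469  ⇒  m ≈ 0.09034 kg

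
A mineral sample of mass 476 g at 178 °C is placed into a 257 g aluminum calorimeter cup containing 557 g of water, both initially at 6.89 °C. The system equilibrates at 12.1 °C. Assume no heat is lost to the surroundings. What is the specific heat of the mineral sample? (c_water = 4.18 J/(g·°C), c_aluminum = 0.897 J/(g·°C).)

c ≈ 0.169 J/(g·°C)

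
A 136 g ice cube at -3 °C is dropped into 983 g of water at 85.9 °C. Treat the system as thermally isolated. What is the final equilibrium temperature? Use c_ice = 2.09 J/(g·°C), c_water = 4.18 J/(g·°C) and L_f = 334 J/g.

T_f ≈ 65.6 °C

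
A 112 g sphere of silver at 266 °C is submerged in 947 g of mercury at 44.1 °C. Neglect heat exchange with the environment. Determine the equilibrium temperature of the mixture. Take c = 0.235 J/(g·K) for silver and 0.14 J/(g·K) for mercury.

T_f ≈ 80.9 °C

Let T be the final temperature. ΣQ_i = 0:
112·0.235·(T − 266) + 947·0.14·(T − 44.1) = 0
158.9 T = 12848
T = 12848 / 158.9 = 80.9 °C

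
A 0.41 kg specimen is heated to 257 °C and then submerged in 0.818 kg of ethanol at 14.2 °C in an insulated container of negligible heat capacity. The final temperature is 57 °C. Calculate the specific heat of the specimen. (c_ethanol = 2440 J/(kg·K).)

c ≈ 1040 J/(kg·K)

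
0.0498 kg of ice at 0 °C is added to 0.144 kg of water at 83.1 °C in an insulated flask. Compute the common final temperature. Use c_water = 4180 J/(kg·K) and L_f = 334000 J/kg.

T_f ≈ 41.2 °C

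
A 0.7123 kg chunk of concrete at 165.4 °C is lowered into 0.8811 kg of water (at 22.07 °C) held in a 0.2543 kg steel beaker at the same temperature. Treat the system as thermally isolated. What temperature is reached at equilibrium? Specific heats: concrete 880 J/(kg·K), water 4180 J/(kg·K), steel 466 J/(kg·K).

T_f ≈ 42.4 °C

T_f = Σ m_i c_i T_i / Σ m_i c_i:
T_f = (626.82*165.4 + 3683*22.07 + 118.5*22.07) / (626.82 + 3683 + 118.5)
    = 187576 / 4428.3 ≈ 42.36 °C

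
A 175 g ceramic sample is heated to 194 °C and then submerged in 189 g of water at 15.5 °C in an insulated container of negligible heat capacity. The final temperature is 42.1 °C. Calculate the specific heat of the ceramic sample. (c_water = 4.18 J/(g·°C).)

c ≈ 0.791 J/(g·°C)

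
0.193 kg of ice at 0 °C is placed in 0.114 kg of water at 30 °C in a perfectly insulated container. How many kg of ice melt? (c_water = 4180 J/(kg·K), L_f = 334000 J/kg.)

Water can give up m c ΔT = 0.114×4180×30 = 14296 J before reaching 0 °C.
Fully melting the ice requires m_ice L_f = 0.193×334000 = 64462 J.
That's not enough to melt it all — equilibrium is at 0 °C with ice remaining.
m_melted×334000 = 14296  ⇒  m_melted ≈ 0.0428 kg.

m_melted ≈ 0.0428 kg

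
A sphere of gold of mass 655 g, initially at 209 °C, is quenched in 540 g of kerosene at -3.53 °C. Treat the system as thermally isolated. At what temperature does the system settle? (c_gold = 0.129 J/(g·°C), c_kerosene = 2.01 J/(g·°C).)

Set heat shed by the hot body equal to heat absorbed by the cold body:
655×0.129×(209 − T) = 540×2.01×(T − (-3.53))
84.5(209 − T) = 1085.4(T − (-3.53))
1169.9 T = 13828  ⇒  T ≈ 11.82 °C

T_f ≈ 11.8 °C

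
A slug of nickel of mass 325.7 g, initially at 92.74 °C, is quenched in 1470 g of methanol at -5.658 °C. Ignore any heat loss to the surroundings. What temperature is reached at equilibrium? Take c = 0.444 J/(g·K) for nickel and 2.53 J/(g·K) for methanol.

T_f ≈ -2.0 °C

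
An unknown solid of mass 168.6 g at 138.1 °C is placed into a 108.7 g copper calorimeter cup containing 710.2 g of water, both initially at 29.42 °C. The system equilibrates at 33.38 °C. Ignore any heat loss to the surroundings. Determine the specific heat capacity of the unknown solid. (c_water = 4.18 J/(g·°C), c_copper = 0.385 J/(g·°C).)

c ≈ 0.675 J/(g·°C)

Heat gained plus heat lost sum to zero:
168.6·c·(33.38 − 138.1) + 710.2·4.18·(33.38 − 29.42) + 108.7·0.385·(33.38 − 29.42) = 0
-17656 c = -11922
c = -11922/-17656 ≈ 0.6752 J/(g·°C)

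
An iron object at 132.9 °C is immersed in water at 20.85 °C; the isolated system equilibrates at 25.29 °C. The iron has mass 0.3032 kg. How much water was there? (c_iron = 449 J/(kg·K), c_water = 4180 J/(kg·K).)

m ≈ 0.789 kg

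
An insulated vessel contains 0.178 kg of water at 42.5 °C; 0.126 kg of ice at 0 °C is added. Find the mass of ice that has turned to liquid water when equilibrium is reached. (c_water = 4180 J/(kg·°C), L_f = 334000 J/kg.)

Cooling the water to 0 °C releases 0.178×4180×42.5 = 31622 J.
Melting all 0.126 kg of ice would need 0.126×334000 = 42084 J.
That's not enough to melt it all — equilibrium is at 0 °C with ice remaining.
m_melt = 31622 / L_f = 0.09468 kg.

m_melted ≈ 0.0947 kg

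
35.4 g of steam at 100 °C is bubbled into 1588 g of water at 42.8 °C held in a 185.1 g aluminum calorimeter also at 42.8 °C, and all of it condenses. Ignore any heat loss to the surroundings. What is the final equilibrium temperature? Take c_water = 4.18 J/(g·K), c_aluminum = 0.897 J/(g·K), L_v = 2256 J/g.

T_f ≈ 55.5 °C

Sum of m c ΔT and latent-heat terms is zero:
condense steam: −35.4×2256 = −79862; condensed water 100 °C→T: 147.97(T − 100); original water: 6637.8(T − 42.8); aluminum cup: 185.1×0.897×(T − 42.8) = 166.03(T − 42.8)
6951.8 T = 79862 + 14797 + 291206 = 385865
T ≈ 55.51 °C (< 100 °C, so full condensation is consistent).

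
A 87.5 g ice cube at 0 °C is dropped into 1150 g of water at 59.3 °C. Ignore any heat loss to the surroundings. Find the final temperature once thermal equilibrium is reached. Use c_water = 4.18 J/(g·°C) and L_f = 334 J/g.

T_f ≈ 49.5 °C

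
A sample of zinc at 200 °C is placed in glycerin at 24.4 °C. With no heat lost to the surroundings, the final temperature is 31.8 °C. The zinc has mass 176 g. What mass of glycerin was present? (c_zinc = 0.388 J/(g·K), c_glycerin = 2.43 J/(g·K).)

Conservation of energy gives ΣQ = 0:
176·0.388·(31.8 − 200) + m·2.43·(31.8 − 24.4) = 0
17.98 m = 11486
m = 11486/17.98 ≈ 638.8 g

m ≈ 639 g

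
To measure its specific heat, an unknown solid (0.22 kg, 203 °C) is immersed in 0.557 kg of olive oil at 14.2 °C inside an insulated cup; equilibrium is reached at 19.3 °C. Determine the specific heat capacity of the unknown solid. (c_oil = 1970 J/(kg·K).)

Heat lost by the unknown solid = heat gained by the oil:
0.22·c·(203 − 19.3) = 0.557·1970·(19.3 − 14.2)
40.41 c = 5596.2  ⇒  c ≈ 138.5 J/(kg·K)

c ≈ 138 J/(kg·K)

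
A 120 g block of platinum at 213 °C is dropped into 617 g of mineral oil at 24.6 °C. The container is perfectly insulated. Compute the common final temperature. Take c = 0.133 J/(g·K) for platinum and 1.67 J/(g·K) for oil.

T_f ≈ 27.5 °C

With ΣQ=0 the equilibrium temperature is the m·c-weighted mean:
T_f = (15.96·213 + 1030.4·24.6) / (15.96 + 1030.4)
    = 28747 / 1046.3 ≈ 27.47 °C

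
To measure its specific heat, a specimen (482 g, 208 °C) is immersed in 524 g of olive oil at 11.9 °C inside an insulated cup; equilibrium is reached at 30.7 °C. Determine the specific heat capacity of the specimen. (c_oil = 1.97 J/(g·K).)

Let T be the final temperature. ΣQ_i = 0:
482·c·(30.7 − 208) + 524·1.97·(30.7 − 11.9) = 0
-85459 c = -19407
c = -19407/-85459 ≈ 0.2271 J/(g·K)

c ≈ 0.227 J/(g·K)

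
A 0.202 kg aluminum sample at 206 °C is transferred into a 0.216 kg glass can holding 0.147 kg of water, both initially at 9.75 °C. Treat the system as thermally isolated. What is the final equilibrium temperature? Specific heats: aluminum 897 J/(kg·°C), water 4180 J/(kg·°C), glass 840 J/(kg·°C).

T_f ≈ 46.1 °C

Net heat exchanged in the isolated system is zero:
0.202·897·(T − 206) + 0.147·4180·(T − 9.75) + 0.216·840·(T − 9.75) = 0
181.19(T − 206) + 614.46(T − 9.75) + 181.44(T − 9.75) = 0
977.09 T = 45086
T = 45086/977.09 ≈ 46.14 °C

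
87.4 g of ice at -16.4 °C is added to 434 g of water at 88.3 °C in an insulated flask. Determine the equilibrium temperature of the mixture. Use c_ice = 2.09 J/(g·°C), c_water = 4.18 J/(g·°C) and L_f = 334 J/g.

Sum of m c ΔT and latent-heat terms is zero:
ice -16.4→0 °C: 87.4·2.09·16.4 = 2995.7
  fusion: m_ice L_f = 87.4·334 = 29192
  warm the meltwater: 365.33 T
  water: 1814.1(T − 88.3)
2179.5 T = 160187 − 32187 = 127999
T ≈ 58.73 °C. Since T > 0 °C, the all-ice-melts assumption holds.

T_f ≈ 58.7 °C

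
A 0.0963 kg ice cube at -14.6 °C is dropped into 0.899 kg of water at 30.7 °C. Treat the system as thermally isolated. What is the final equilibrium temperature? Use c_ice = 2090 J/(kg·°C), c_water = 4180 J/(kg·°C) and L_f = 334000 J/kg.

T_f ≈ 19.3 °C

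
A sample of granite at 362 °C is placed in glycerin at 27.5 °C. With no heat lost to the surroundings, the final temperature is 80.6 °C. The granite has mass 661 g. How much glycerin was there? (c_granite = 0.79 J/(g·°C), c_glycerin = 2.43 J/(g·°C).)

m ≈ 1140 g

Heat lost by the granite = heat gained by the glycerin:
661×0.79×(362 − 80.6) = m×2.43×(80.6 − 27.5)
129.03 m = 146944  ⇒  m ≈ 1139 g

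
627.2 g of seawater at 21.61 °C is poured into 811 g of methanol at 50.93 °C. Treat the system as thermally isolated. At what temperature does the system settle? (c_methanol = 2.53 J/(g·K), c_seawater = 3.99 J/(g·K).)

|Q_methanol| = |Q_seawater|:
811·2.53·(50.93 − T) = 627.2·3.99·(T − 21.61)
2051.8(50.93 − T) = 2502.5(T − 21.61)
4554.4 T = 158579  ⇒  T ≈ 34.82 °C

T_f ≈ 34.8 °C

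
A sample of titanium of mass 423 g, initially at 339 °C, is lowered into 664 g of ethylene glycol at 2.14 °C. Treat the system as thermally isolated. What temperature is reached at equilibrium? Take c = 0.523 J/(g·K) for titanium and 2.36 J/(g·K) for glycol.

T_f ≈ 43.8 °C

Heat gained plus heat lost sum to zero:
423·0.523·(T − 339) + 664·2.36·(T − 2.14) = 0
221.23(T − 339) + 1567(T − 2.14) = 0
1788.3 T = 78350
T ≈ 43.81 °C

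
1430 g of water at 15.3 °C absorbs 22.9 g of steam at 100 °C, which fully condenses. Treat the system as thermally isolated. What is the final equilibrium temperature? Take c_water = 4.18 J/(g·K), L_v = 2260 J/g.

T_f ≈ 25.2 °C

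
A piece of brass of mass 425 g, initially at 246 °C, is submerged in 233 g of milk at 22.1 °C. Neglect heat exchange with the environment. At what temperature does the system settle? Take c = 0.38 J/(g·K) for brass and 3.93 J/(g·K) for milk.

Taking heat into each body as positive, Σ m c ΔT = 0:
425×0.38×(T − 246) + 233×3.93×(T − 22.1) = 0
161.5(T − 246) + 915.69(T − 22.1) = 0
(161.5 + 915.69) T = 161.5×246 + 915.69×22.1
T = 59966/1077.2 ≈ 55.67 °C

T_f ≈ 55.7 °C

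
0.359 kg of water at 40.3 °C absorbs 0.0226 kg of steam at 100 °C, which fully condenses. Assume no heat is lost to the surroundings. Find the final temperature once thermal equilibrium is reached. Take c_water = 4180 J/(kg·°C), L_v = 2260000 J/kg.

Taking heat into each body as positive, Σ m c ΔT = 0:
condense steam: −0.0226·2260000 = −51076; condensate cools 100→T: 0.0226·4180·(T − 100) = 94.47(T − 100); original water: 1500.6(T − 40.3)
1595.1 T = 51076 + 9446.8 + 60475 = 120998
T ≈ 75.86 °C — below 100 °C, confirming all the steam condensed.

T_f ≈ 75.9 °C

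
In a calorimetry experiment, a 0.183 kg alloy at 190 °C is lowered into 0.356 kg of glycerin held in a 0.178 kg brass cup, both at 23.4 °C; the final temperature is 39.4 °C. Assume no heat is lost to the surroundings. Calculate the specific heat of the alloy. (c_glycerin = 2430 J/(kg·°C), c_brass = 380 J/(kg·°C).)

Heat gained plus heat lost sum to zero:
0.183×c×(39.4 − 190) + 0.356×2430×(39.4 − 23.4) + 0.178×380×(39.4 − 23.4) = 0
-27.56 c = -14924
c = -14924/-27.56 ≈ 541.5 J/(kg·°C)

c ≈ 541 J/(kg·°C)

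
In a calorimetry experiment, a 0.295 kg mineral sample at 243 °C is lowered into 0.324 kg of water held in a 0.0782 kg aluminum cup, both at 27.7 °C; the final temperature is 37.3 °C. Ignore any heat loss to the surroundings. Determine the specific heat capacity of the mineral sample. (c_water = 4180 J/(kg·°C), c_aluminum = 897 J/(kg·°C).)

Conservation of energy gives ΣQ = 0:
0.295·c·(37.3 − 243) + 0.324·4180·(37.3 − 27.7) + 0.0782·897·(37.3 − 27.7) = 0
-60.68 c = -13675
c = -13675/-60.68 ≈ 225.4 J/(kg·°C)

c ≈ 225 J/(kg·°C)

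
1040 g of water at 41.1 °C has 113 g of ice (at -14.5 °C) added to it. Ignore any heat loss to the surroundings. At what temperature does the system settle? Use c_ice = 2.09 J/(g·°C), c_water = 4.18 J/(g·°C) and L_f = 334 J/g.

Energy conservation, ΣQ = 0:
ice -14.5→0 °C: 113×2.09×14.5 = 3424.5; latent heat to melt: 113×334 = 37742; warm the meltwater: 472.34 T; water cools: 1040×4.18×(T − 41.1) = 4347.2(T − 41.1)
4819.5 T = 178670 − 41166 = 137503
T ≈ 28.53 °C. Since T > 0 °C, the all-ice-melts assumption holds.

T_f ≈ 28.5 °C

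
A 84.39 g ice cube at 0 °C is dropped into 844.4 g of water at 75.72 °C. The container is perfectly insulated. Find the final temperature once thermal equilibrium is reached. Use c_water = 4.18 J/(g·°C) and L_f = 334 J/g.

Let T be the final temperature. ΣQ_i = 0:
melt ice: 84.39·334 = 28186; warm the meltwater: 352.75 T; water: 3529.6(T − 75.72)
3882.3 T = 267261 − 28186 = 239074
T ≈ 61.58 °C. Since T > 0 °C, the all-ice-melts assumption holds.

T_f ≈ 61.6 °C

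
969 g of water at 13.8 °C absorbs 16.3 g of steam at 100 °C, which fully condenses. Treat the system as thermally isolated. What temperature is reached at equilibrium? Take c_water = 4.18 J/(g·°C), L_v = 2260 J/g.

T_f ≈ 24.2 °C

Net heat exchanged in the isolated system is zero:
steam→water at 100 °C releases m L_v = 16.3×2260 = 36838; condensed water 100 °C→T: 68.13(T − 100); water warms: 969×4.18×(T − 13.8) = 4050.4(T − 13.8)
4118.6 T = 36838 + 6813.4 + 55896 = 99547
T ≈ 24.17 °C — below 100 °C, confirming all the steam condensed.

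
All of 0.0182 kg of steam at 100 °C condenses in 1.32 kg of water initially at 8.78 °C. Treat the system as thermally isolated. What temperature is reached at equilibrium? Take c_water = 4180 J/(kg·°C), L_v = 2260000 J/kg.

Energy conservation, ΣQ = 0:
steam→water at 100 °C releases m L_v = 0.0182×2260000 = 41132
  condensed water 100 °C→T: 76.08(T − 100)
  original water: 5517.6(T − 8.78)
5593.7 T = 41132 + 7607.6 + 48445 = 97184
T ≈ 17.37 °C (< 100 °C, so full condensation is consistent).

T_f ≈ 17.4 °C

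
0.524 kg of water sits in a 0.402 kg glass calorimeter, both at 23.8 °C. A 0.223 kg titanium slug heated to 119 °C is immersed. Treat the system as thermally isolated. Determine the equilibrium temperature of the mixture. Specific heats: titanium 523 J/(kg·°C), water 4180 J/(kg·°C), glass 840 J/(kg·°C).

Let T be the final temperature. ΣQ_i = 0:
0.223*523*(T − 119) + 0.524*4180*(T − 23.8) + 0.402*840*(T − 23.8) = 0
116.63(T − 119) + 2190.3(T − 23.8) + 337.68(T − 23.8) = 0
2644.6 T = 74045
T ≈ 28.00 °C

T_f ≈ 28.0 °C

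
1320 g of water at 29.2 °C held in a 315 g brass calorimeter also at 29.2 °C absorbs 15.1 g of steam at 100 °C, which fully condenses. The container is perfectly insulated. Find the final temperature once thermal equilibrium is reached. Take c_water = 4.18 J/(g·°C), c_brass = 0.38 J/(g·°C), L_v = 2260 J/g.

Taking heat into each body as positive, Σ m c ΔT = 0:
steam→water at 100 °C releases m L_v = 15.1·2260 = 34126; condensed water 100 °C→T: 63.12(T − 100); water warms: 1320·4.18·(T − 29.2) = 5517.6(T − 29.2); cup: 119.7(T − 29.2)
5700.4 T = 34126 + 6311.8 + 164609 = 205047
T ≈ 35.97 °C — below 100 °C, confirming all the steam condensed.

T_f ≈ 36.0 °C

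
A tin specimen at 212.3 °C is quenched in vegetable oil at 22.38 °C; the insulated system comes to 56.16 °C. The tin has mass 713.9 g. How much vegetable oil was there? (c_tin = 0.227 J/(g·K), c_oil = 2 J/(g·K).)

m ≈ 375 g

|Q_tin| = |Q_oil|:
713.9×0.227×(212.3 − 56.16) = m×2×(56.16 − 22.38)
67.56 m = 25303  ⇒  m ≈ 374.5 g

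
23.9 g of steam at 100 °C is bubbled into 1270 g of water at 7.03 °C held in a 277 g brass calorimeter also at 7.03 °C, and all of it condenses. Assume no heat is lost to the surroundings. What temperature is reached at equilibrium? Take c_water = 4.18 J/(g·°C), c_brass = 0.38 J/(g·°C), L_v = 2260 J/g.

T_f ≈ 18.5 °C

Net heat exchanged in the isolated system is zero:
latent heat released on condensation: 23.9·2260 = 54014
  condensed water 100 °C→T: 99.9(T − 100)
  original water: 5308.6(T − 7.03)
  cup: 105.26(T − 7.03)
5513.8 T = 54014 + 9990.2 + 38059 = 102064
T ≈ 18.51 °C — below 100 °C, confirming all the steam condensed.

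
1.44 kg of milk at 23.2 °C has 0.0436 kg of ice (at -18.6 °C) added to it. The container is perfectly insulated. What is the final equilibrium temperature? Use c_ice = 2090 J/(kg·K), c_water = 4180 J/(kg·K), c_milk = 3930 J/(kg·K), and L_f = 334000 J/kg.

Conservation of energy gives ΣQ = 0:
ice -18.6→0 °C: 0.0436·2090·18.6 = 1694.9
  melt ice: 0.0436·334000 = 14562
  meltwater 0→T: 0.0436·4180·T = 182.25 T
  milk: 5659.2(T − 23.2)
5841.4 T = 131293 − 16257 = 115036
T ≈ 19.69 °C. Since T > 0 °C, the all-ice-melts assumption holds.

T_f ≈ 19.7 °C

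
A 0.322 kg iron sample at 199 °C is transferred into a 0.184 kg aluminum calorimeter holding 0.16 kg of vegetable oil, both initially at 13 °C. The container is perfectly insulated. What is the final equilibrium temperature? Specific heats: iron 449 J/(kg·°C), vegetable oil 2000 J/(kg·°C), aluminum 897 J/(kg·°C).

T_f ≈ 55.7 °C

Setting the total heat transfer to zero:
0.322×449×(T − 199) + 0.16×2000×(T − 13) + 0.184×897×(T − 13) = 0
(144.58 + 320 + 165.05) T = 144.58×199 + 320×13 + 165.05×13
T = 35077/629.63 ≈ 55.71 °C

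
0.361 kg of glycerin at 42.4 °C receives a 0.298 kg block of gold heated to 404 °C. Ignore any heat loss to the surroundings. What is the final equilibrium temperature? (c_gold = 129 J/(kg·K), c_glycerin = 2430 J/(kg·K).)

Net heat exchanged in the isolated system is zero:
0.298*129*(T − 404) + 0.361*2430*(T − 42.4) = 0
38.44(T − 404) + 877.23(T − 42.4) = 0
(38.44 + 877.23) T = 38.44*404 + 877.23*42.4
T = 52725 / 915.67 = 57.6 °C

T_f ≈ 57.6 °C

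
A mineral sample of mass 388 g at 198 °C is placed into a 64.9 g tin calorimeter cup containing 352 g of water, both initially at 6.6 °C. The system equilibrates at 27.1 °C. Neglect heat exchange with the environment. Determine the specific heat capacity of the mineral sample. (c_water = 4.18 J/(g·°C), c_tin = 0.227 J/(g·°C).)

c ≈ 0.459 J/(g·°C)

Taking heat into each body as positive, Σ m c ΔT = 0:
388×c×(27.1 − 198) + 352×4.18×(27.1 − 6.6) + 64.9×0.227×(27.1 − 6.6) = 0
-66309 c = -30465
c = -30465/-66309 ≈ 0.4594 J/(g·°C)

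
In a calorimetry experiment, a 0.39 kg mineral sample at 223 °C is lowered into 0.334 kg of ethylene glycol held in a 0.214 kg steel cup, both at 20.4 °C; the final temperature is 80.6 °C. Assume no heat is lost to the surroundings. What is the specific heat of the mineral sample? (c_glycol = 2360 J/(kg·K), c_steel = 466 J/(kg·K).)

c ≈ 963 J/(kg·K)

Heat gained plus heat lost sum to zero:
0.39×c×(80.6 − 223) + 0.334×2360×(80.6 − 20.4) + 0.214×466×(80.6 − 20.4) = 0
-55.54 c = -53455
c = -53455/-55.54 ≈ 962.5 J/(kg·K)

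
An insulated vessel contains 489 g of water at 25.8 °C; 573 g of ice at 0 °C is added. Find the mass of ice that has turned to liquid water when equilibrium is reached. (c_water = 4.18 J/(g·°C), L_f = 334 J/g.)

m_melted ≈ 158 g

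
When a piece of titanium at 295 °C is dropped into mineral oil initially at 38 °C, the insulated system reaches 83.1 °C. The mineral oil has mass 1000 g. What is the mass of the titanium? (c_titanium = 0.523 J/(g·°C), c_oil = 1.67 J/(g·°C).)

m ≈ 680 g

|Q_titanium| = |Q_oil|:
m×0.523×(295 − 83.1) = 1000×1.67×(83.1 − 38)
110.82 m = 75317  ⇒  m ≈ 679.6 g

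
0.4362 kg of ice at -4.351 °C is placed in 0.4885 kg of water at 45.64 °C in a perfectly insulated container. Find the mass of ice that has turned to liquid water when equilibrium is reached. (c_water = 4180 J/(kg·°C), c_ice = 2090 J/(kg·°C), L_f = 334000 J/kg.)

Cooling the water to 0 °C releases 0.4885×4180×45.64 = 93194 J.
Warming the ice to 0 °C takes 0.4362×2090×4.351 = 3966.6 J, leaving 89227 J for melting.
To melt every bit of ice: 0.4362×334000 = 145691 J.
Since 89227 < 145691 J, not all the ice melts; equilibrium is at 0 °C.
Mass melted = 89227/334000 ≈ 0.2671 kg.

m_melted ≈ 0.267 kg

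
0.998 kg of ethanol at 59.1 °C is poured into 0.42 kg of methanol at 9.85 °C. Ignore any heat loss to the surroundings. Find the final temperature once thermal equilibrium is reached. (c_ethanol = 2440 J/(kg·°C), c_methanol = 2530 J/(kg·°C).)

T_f ≈ 44.1 °C

Net heat exchanged in the isolated system is zero:
0.998×2440×(T − 59.1) + 0.42×2530×(T − 9.85) = 0
(2435.1 + 1062.6) T = 2435.1×59.1 + 1062.6×9.85
T = 154382/3497.7 ≈ 44.14 °C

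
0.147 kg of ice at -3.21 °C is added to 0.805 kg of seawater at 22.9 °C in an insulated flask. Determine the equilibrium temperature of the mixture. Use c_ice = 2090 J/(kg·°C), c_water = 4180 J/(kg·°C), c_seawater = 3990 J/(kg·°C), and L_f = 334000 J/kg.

Energy conservation, ΣQ = 0:
ice -3.21→0 °C: 0.147×2090×3.21 = 986.21
  latent heat to melt: 0.147×334000 = 49098
  warm the meltwater: 614.46 T
  seawater: 3212(T − 22.9)
3826.4 T = 73554 − 50084 = 23469
T ≈ 6.13 °C. Since T > 0 °C, the all-ice-melts assumption holds.

T_f ≈ 6.1 °C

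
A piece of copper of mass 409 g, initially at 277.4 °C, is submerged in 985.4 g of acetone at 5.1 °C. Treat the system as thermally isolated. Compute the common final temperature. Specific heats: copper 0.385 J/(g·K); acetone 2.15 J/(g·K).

T_f = Σ m_i c_i T_i / Σ m_i c_i:
T_f = (157.47·277.4 + 2118.6·5.1) / (157.47 + 2118.6)
    = 54486 / 2276.1 ≈ 23.94 °C

T_f ≈ 23.9 °C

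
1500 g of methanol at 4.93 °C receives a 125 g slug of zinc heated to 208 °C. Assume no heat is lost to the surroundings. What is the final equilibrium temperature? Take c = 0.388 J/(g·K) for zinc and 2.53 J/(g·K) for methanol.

Setting the total heat transfer to zero:
125×0.388×(T − 208) + 1500×2.53×(T − 4.93) = 0
3843.5 T = 28797
T = 28797 / 3843.5 = 7.49 °C

T_f ≈ 7.5 °C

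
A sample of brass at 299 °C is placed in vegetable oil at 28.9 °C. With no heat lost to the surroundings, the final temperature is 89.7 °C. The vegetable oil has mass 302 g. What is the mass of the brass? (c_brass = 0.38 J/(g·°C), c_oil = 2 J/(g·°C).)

Net heat exchanged in the isolated system is zero:
m×0.38×(89.7 − 299) + 302×2×(89.7 − 28.9) = 0
-79.53 m = -36723
m = -36723/-79.53 ≈ 461.7 g

m ≈ 462 g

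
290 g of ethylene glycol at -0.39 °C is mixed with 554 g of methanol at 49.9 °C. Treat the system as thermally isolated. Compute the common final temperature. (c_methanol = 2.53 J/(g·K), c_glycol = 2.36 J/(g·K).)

T_f ≈ 33.4 °C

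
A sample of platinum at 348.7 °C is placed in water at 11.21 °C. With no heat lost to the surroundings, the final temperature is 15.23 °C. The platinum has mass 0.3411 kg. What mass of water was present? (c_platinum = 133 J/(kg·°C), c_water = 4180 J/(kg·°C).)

Taking heat into each body as positive, Σ m c ΔT = 0:
0.3411×133×(15.23 − 348.7) + m×4180×(15.23 − 11.21) = 0
16804 m = 15128
m = 15128/16804 ≈ 0.9003 kg

m ≈ 0.9 kg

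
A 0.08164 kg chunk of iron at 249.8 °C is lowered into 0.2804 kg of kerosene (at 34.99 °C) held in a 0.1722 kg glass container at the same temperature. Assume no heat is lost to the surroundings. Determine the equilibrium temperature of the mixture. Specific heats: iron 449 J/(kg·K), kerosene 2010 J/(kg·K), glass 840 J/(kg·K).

T_f ≈ 45.6 °C

Net heat exchanged in the isolated system is zero:
0.08164*449*(T − 249.8) + 0.2804*2010*(T − 34.99) + 0.1722*840*(T − 34.99) = 0
36.66(T − 249.8) + 563.6(T − 34.99) + 144.65(T − 34.99) = 0
(36.66 + 563.6 + 144.65) T = 36.66*249.8 + 563.6*34.99 + 144.65*34.99
T = 33938/744.91 ≈ 45.56 °C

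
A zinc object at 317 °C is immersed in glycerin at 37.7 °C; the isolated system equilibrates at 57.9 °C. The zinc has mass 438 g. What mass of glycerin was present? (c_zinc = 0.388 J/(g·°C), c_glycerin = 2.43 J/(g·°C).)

m ≈ 897 g

Net heat exchanged in the isolated system is zero:
438×0.388×(57.9 − 317) + m×2.43×(57.9 − 37.7) = 0
49.09 m = 44032
m = 44032/49.09 ≈ 897 g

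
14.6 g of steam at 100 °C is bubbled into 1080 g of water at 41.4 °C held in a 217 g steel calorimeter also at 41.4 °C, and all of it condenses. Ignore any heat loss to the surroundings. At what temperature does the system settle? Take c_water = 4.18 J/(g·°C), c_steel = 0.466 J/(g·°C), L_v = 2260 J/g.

T_f ≈ 49.2 °C

Sum of m c ΔT and latent-heat terms is zero:
latent heat released on condensation: 14.6·2260 = 32996
  condensed water 100 °C→T: 61.03(T − 100)
  water warms: 1080·4.18·(T − 41.4) = 4514.4(T − 41.4)
  steel cup: 217·0.466·(T − 41.4) = 101.12(T − 41.4)
4676.6 T = 32996 + 6102.8 + 191083 = 230181
T ≈ 49.22 °C, under the boiling point, so the assumption holds.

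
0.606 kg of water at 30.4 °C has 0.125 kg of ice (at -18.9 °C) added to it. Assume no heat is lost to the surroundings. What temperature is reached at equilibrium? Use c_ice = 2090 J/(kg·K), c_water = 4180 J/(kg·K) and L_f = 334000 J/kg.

T_f ≈ 9.9 °C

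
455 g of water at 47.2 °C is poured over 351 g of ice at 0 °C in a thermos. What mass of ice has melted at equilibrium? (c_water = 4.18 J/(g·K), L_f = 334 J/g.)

m_melted ≈ 269 g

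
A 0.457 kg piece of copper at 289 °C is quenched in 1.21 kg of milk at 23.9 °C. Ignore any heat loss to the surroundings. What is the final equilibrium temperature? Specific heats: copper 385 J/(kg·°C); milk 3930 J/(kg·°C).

T_f ≈ 33.4 °C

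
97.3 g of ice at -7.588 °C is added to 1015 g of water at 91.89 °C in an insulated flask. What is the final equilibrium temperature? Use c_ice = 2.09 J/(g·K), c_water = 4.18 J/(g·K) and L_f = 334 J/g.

Setting the total heat transfer to zero:
ice -7.588→0 °C: 97.3×2.09×7.588 = 1543.1; melt ice: 97.3×334 = 32498; warm the meltwater: 406.71 T; water: 4242.7(T − 91.89)
4649.4 T = 389862 − 34041 = 355820
T ≈ 76.53 °C. Since T > 0 °C, the all-ice-melts assumption holds.

T_f ≈ 76.5 °C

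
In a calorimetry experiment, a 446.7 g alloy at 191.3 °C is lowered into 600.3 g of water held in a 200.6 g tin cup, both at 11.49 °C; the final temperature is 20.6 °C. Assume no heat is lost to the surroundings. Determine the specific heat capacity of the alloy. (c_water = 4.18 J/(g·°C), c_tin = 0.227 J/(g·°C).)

Heat gained plus heat lost sum to zero:
446.7×c×(20.6 − 191.3) + 600.3×4.18×(20.6 − 11.49) + 200.6×0.227×(20.6 − 11.49) = 0
-76252 c = -23274
c = -23274/-76252 ≈ 0.3052 J/(g·°C)

c ≈ 0.305 J/(g·°C)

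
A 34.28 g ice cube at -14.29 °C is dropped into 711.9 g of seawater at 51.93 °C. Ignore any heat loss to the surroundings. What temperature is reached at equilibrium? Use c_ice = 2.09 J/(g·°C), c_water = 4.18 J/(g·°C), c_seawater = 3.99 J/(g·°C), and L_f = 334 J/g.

Heat gained plus heat lost sum to zero:
warm ice to 0 °C: 34.28×2.09×(0 − (-14.29)) = 1023.8; melt ice: 34.28×334 = 11450; meltwater 0→T: 34.28×4.18×T = 143.29 T; seawater cools: 711.9×3.99×(T − 51.93) = 2840.5(T − 51.93)
2983.8 T = 147506 − 12473 = 135033
T ≈ 45.26 °C. Since T > 0 °C, the all-ice-melts assumption holds.

T_f ≈ 45.3 °C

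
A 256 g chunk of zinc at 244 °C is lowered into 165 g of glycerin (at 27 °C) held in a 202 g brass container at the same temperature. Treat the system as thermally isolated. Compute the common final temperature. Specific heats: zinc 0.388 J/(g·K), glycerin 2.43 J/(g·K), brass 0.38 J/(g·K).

T_f ≈ 64.4 °C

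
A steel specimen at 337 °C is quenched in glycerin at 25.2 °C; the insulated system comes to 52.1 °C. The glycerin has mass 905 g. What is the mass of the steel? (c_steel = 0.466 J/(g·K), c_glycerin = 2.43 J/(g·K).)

m ≈ 446 g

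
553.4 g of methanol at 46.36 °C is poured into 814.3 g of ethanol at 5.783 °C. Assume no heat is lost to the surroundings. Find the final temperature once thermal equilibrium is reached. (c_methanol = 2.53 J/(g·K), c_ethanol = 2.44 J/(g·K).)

Setting the total heat transfer to zero:
553.4×2.53×(T − 46.36) + 814.3×2.44×(T − 5.783) = 0
1400.1(T − 46.36) + 1986.9(T − 5.783) = 0
3387 T = 76399
T = 76399 / 3387 = 22.6 °C

T_f ≈ 22.6 °C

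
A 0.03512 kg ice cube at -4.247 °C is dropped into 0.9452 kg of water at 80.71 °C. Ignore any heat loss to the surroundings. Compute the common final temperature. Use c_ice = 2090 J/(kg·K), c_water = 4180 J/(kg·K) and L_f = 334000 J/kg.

Energy conservation, ΣQ = 0:
warm ice to 0 °C: 0.03512×2090×(0 − (-4.247)) = 311.73; melt ice: 0.03512×334000 = 11730; meltwater 0→T: 0.03512×4180×T = 146.8 T; water: 3950.9(T − 80.71)
4097.7 T = 318880 − 12042 = 306838
T ≈ 74.88 °C (positive, so assuming full melt was valid).

T_f ≈ 74.9 °C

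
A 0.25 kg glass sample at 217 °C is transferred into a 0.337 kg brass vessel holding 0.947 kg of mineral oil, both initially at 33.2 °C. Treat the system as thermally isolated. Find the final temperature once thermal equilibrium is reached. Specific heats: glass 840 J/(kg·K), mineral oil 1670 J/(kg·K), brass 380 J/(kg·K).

T_f ≈ 53.3 °C

With ΣQ=0 the equilibrium temperature is the m·c-weighted mean:
T_f = (210·217 + 1581.5·33.2 + 128.06·33.2) / (210 + 1581.5 + 128.06)
    = 102327 / 1919.5 ≈ 53.31 °C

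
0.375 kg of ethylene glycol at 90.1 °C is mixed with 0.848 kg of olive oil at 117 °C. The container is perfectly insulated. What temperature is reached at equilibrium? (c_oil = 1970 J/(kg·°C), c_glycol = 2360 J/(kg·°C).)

T_f ≈ 107.7 °C

With ΣQ=0 the equilibrium temperature is the m·c-weighted mean:
T_f = (1670.6×117 + 885×90.1) / (1670.6 + 885)
    = 275194 / 2555.6 ≈ 107.68 °C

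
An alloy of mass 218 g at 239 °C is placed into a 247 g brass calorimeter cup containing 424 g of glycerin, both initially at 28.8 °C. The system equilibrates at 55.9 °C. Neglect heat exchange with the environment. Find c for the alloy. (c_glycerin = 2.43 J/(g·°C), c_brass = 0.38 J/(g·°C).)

Energy conservation, ΣQ = 0:
218×c×(55.9 − 239) + 424×2.43×(55.9 − 28.8) + 247×0.38×(55.9 − 28.8) = 0
-39916 c = -30465
c = -30465/-39916 ≈ 0.7632 J/(g·°C)

c ≈ 0.763 J/(g·°C)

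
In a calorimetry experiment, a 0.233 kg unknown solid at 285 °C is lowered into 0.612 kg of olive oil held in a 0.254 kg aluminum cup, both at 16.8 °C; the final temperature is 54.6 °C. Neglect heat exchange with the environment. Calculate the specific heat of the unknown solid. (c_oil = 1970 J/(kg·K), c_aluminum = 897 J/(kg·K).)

Let T be the final temperature. ΣQ_i = 0:
0.233·c·(54.6 − 285) + 0.612·1970·(54.6 − 16.8) + 0.254·897·(54.6 − 16.8) = 0
-53.68 c = -54185
c = -54185/-53.68 ≈ 1009 J/(kg·K)

c ≈ 1010 J/(kg·K)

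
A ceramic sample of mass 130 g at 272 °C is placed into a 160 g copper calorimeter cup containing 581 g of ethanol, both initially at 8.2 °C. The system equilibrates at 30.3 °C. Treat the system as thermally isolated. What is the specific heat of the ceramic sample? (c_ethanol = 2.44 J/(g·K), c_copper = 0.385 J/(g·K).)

c ≈ 1.04 J/(g·K)

Setting the total heat transfer to zero:
130·c·(30.3 − 272) + 581·2.44·(30.3 − 8.2) + 160·0.385·(30.3 − 8.2) = 0
-31421 c = -32691
c = -32691/-31421 ≈ 1.04 J/(g·K)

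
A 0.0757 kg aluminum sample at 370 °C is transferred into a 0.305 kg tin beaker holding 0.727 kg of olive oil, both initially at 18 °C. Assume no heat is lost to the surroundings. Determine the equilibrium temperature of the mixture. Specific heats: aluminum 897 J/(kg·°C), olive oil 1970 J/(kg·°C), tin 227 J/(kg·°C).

T_f ≈ 33.2 °C

With ΣQ=0 the equilibrium temperature is the m·c-weighted mean:
T_f = (67.9*370 + 1432.2*18 + 69.23*18) / (67.9 + 1432.2 + 69.23)
    = 52150 / 1569.3 ≈ 33.23 °C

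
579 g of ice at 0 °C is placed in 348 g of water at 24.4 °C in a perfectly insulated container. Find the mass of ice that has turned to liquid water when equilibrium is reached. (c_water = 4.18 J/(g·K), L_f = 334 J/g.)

m_melted ≈ 106 g

Water can give up m c ΔT = 348×4.18×24.4 = 35493 J before reaching 0 °C.
Melting all 579 g of ice would need 579×334 = 193386 J.
35493 J < 193386 J, so only part of the ice melts and the system sits at 0 °C.
m_melt = 35493 / L_f = 106.3 g.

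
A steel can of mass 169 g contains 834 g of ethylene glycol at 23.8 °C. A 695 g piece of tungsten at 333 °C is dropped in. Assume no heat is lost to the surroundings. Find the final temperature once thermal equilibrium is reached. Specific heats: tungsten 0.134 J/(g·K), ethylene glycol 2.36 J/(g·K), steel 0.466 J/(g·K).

Net heat exchanged in the isolated system is zero:
695·0.134·(T − 333) + 834·2.36·(T − 23.8) + 169·0.466·(T − 23.8) = 0
2140.1 T = 79731
T = 79731/2140.1 ≈ 37.26 °C

T_f ≈ 37.3 °C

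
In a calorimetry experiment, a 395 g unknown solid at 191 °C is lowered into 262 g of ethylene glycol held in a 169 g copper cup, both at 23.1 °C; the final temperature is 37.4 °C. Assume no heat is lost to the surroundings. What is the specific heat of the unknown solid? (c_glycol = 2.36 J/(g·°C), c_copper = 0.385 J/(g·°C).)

Net heat exchanged in the isolated system is zero:
395×c×(37.4 − 191) + 262×2.36×(37.4 − 23.1) + 169×0.385×(37.4 − 23.1) = 0
-60672 c = -9772.4
c = -9772.4/-60672 ≈ 0.1611 J/(g·°C)

c ≈ 0.161 J/(g·°C)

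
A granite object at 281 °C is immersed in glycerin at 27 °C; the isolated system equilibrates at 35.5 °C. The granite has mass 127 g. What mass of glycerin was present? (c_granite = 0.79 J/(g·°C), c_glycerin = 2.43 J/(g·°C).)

Net heat exchanged in the isolated system is zero:
127·0.79·(35.5 − 281) + m·2.43·(35.5 − 27) = 0
20.66 m = 24631
m = 24631/20.66 ≈ 1192 g

m ≈ 1190 g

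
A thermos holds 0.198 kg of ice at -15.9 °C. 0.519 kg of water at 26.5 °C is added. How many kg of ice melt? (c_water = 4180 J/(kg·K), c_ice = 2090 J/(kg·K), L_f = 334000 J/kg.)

m_melted ≈ 0.152 kg

Heat available from the water dropping to 0 °C: 0.519×4180×26.5 = 57490 J.
Of that, 0.198×2090×15.9 = 6579.7 J goes to bring the ice to 0 °C, leaving 50910 J.
To melt every bit of ice: 0.198×334000 = 66132 J.
50910 J < 66132 J, so only part of the ice melts and the system sits at 0 °C.
m_melted×334000 = 50910  ⇒  m_melted ≈ 0.1524 kg.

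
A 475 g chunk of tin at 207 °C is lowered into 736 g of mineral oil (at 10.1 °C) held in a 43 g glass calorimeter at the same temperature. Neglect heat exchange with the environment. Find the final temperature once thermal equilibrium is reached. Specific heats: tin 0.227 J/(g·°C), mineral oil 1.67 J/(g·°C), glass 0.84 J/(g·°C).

T_f ≈ 25.6 °C

With ΣQ=0 the equilibrium temperature is the m·c-weighted mean:
T_f = (107.83×207 + 1229.1×10.1 + 36.12×10.1) / (107.83 + 1229.1 + 36.12)
    = 35099 / 1373.1 ≈ 25.56 °C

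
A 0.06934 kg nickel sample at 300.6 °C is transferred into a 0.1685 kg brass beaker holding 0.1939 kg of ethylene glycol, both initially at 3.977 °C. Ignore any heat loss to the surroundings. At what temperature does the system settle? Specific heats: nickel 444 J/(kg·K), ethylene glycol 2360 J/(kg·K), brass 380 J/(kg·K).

T_f ≈ 20.5 °C

With ΣQ=0 the equilibrium temperature is the m·c-weighted mean:
T_f = (30.79*300.6 + 457.6*3.977 + 64.03*3.977) / (30.79 + 457.6 + 64.03)
    = 11329 / 552.42 ≈ 20.51 °C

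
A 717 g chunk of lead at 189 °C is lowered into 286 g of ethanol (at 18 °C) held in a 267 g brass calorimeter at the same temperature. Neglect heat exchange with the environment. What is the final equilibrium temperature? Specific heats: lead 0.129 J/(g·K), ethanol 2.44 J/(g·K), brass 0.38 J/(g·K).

T_f ≈ 35.7 °C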